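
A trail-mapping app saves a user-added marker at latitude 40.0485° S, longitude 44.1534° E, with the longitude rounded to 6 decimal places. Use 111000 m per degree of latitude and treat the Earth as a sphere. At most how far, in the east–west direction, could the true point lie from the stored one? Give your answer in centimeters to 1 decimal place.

4.2 centimeters

Rounding to 6 decimal places leaves the longitude within ±5e-07° of the true value.
At latitude 40.0485° a degree of longitude spans 111000 m × cos 40.0485° = 111000 × 0.7655 ≈ 84970.5 m.
Maximum E–W displacement: 5e-07 × 84970.5 = 0.0424853 m.
That is 0.0424853 m = 4.2485 cm.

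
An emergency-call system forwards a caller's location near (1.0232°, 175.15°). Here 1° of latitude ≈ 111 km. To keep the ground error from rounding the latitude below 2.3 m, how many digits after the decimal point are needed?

5 decimal places

One degree of latitude covers 111000 m.
With N decimal places the half-ulp bound is 0.5·10⁻ᴺ°, or 0.5·10⁻ᴺ × 111000 m on the ground.
Need 0.5 × 111000 × 10⁻ᴺ ≤ 2.3 → 10⁻ᴺ ≤ 4.144e-05, so N ≥ 4.38.
So 5 decimal places suffice (0.555 m); 4 would allow up to 5.55 m.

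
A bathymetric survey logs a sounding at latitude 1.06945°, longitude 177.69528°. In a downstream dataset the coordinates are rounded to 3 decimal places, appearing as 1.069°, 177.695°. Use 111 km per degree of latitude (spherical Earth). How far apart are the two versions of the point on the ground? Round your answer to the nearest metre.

Δlat = 1.06945 − 1.069 = +0.00045°; Δlon = 177.69528 − 177.695 = +0.00028°.
N–S: 0.00045° × 111000 m/° = 49.95 m.
E–W at 1.069°: 0.00028° × 111000 × cos 1.069° = 0.00028 × 111000 × 0.9998 ≈ 31.0746 m.
Combined displacement = (49.95² + 31.0746²)^½ ≈ 58.8271 m.

59 metres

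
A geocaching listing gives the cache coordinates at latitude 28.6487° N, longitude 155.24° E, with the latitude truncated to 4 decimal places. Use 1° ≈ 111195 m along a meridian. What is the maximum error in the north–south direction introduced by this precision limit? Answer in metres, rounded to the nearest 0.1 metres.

11.1 metres

Truncating at 4 decimal places can drop up to a full unit in the last place, so the latitude may be off by as much as 0.0001°.
So the N–S error is at most 0.0001 × 111195 = 11.1195 m.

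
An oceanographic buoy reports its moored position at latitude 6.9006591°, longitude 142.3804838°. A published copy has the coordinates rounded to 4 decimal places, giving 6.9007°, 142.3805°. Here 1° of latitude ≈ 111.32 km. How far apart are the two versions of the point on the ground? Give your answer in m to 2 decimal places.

The latitude changed by -0.0000409° and the longitude by -0.0000162°.
N–S: -0.0000409° × 111320 m/° = -4.55299 m.
E–W at 6.9007°: -0.0000162° × 111320 × cos 6.9007° = -0.0000162 × 111320 × 0.9928 ≈ -1.79032 m.
Hypotenuse of the two orthogonal shifts: √(4.55299² + 1.79032²) = 4.89234 m.

4.89 m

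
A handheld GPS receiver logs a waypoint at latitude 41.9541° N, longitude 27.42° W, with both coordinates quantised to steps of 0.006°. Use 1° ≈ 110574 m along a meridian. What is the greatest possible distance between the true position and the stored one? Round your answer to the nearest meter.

413 meters

With a 0.006° grid the true value lies within half a step, ±0.006°/2 = ±0.003°, of the stored one.
North–south component: 0.003° × 110574 = 331.722 m.
Longitude error → 0.003 × 110574 × cos 41.9541° = 0.003 × 110574 × 0.7437 ≈ 246.695 m.
Worst case both components are at the extreme and orthogonal: √(331.722² + 246.695²) ≈ 413.398 m.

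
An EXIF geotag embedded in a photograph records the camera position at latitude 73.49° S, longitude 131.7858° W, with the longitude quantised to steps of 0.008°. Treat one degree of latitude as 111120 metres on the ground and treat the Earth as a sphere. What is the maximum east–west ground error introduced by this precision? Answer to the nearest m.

126 m

With a 0.008° grid the true value lies within half a step, ±0.008°/2 = ±0.004°, of the stored one.
At latitude 73.49° a degree of longitude spans 111120 m × cos 73.49° = 111120 × 0.2842 ≈ 31578.4 m.
East–west error: 0.004° × 31578.4 m/° ≈ 126.314 m.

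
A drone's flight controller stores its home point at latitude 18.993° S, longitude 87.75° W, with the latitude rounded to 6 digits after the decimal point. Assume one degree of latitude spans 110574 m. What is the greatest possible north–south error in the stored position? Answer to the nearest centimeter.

Rounding to 6 decimal places leaves the latitude within ±5e-07° of the true value.
So the N–S error is at most 5e-07 × 110574 = 0.055287 m.
That is 0.055287 m = 5.5287 cm.

6 centimeters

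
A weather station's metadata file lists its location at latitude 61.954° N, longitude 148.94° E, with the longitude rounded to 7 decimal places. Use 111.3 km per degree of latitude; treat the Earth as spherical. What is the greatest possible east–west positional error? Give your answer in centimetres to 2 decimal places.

Rounding to 7 decimal places leaves the longitude within ±5e-08° of the true value.
One degree of longitude at 61.954° is 111300 × cos 61.954° ≈ 111300 × 0.4702 = 52331.1 m.
Maximum E–W displacement: 5e-08 × 52331.1 = 0.00261655 m.
That is 0.00261655 m = 0.26166 cm.

0.26 centimetres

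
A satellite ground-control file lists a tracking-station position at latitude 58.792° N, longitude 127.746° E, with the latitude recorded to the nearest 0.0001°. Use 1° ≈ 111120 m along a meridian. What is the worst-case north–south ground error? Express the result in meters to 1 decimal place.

Rounding to 4 decimal places leaves the latitude within ±5e-05° of the true value.
North–south distance: 5e-05° × 111120 m/° = 5.556 m.

5.6 meters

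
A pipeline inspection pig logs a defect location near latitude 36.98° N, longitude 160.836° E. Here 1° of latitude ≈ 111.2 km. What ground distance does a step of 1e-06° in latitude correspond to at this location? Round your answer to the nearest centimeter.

1e-06° × 111200 m/° = 0.1112 m.
That is 0.1112 m = 11.12 cm.

11 centimeters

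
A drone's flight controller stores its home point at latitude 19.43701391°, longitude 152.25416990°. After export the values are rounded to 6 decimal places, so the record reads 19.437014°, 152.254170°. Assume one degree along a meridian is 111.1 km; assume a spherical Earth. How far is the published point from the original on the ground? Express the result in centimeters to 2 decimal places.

Δlat = 19.43701391 − 19.437014 = -0.00000009°; Δlon = 152.25416990 − 152.254170 = -0.00000010°.
North–south shift: -0.00000009 × 111100 = -0.009999 m.
E–W at 19.437°: -0.00000010° × 111100 × cos 19.437° = -0.00000010 × 111100 × 0.9430 ≈ -0.0104768 m.
Hypotenuse of the two orthogonal shifts: √(0.009999² + 0.0104768²) = 0.0144825 m.
That is 0.0144825 m = 1.4483 cm.

1.45 centimeters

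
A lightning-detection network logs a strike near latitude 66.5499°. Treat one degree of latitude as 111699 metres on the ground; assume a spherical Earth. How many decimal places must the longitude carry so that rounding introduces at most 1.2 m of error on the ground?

5

At 66.5499° one degree of longitude covers 111699 × cos 66.5499° ≈ 111699 × 0.3980 ≈ 44450.6 m.
N decimal places → at most half a unit in the last place, 0.5 × 10⁻ᴺ° = 44450.6/2 × 10⁻ᴺ m.
Need 0.5 × 44450.6 × 10⁻ᴺ ≤ 1.2 → 10⁻ᴺ ≤ 5.399e-05, so N ≥ 4.27.
So 5 decimal places suffice (0.222 m); 4 would allow up to 2.22 m.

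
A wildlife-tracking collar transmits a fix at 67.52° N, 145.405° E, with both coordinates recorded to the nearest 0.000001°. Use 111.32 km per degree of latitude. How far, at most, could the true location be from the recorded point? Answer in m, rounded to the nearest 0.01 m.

0.06 m

Rounding to 6 decimal places leaves each coordinate within ±5e-07° of the true value.
North–south component: 5e-07° × 111320 = 0.05566 m.
East–west component at 67.52°: 5e-07° × 111320 × cos 67.52° ≈ 5e-07 × 42564.4 ≈ 0.0212822 m.
The two errors are perpendicular, so the maximum displacement is √(0.05566² + 0.0212822²) ≈ 0.05959 m.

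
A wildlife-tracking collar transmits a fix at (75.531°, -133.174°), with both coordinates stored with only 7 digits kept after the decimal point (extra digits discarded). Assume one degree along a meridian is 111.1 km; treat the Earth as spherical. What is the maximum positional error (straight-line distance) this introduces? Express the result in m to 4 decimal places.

Truncating at 7 decimal places can drop up to a full unit in the last place, so each coordinate may be off by as much as 1e-07°.
N–S: 1e-07° × 111100 m/° = 0.01111 m.
E–W at 75.531°: 1e-07° × 111100 × cos 75.531° = 1e-07 × 111100 × 0.2499 ≈ 0.0027759 m.
The two errors are perpendicular, so the maximum displacement is √(0.01111² + 0.0027759²) ≈ 0.0114515 m.

0.0115 m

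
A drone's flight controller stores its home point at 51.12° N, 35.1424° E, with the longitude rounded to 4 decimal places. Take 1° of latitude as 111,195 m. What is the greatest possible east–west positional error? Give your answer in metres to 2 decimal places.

Rounding to 4 decimal places leaves the longitude within ±5e-05° of the true value.
One degree of longitude at 51.12° is 111195 × cos 51.12° ≈ 111195 × 0.6277 = 69796.1 m.
Maximum E–W displacement: 5e-05 × 69796.1 = 3.48981 m.

3.49 metres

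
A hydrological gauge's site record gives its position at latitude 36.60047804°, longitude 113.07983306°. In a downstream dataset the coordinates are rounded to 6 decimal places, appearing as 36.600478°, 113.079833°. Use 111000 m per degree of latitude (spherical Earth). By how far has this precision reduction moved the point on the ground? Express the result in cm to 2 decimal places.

The latitude changed by +0.00000004° and the longitude by +0.00000006°.
N–S: 0.00000004° × 111000 m/° = 0.00444 m.
E–W at 36.6005°: 0.00000006° × 111000 × cos 36.6005° = 0.00000006 × 111000 × 0.8028 ≈ 0.00534673 m.
Distance: √(0.00444² + 0.00534673²) ≈ 0.0069499 m.
That is 0.0069499 m = 0.69499 cm.

0.69 cm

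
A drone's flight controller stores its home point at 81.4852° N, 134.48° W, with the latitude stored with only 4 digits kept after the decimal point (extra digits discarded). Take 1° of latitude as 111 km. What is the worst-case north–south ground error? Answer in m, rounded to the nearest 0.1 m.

11.1 m

Truncating at 4 decimal places can drop up to a full unit in the last place, so the latitude may be off by as much as 0.0001°.
So the N–S error is at most 0.0001 × 111000 = 11.1 m.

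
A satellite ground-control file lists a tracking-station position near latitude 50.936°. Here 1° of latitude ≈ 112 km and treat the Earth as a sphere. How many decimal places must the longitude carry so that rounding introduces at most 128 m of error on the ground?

3 decimal places

At 50.936° one degree of longitude covers 112000 × cos 50.936° ≈ 112000 × 0.6302 ≈ 70581.1 m.
N decimal places → at most half a unit in the last place, 0.5 × 10⁻ᴺ° = 70581.1/2 × 10⁻ᴺ m.
Setting 35290.5 × 10⁻ᴺ ≤ 128 gives 10ᴺ ≥ 275.7, i.e. N ≥ 2.44.
So 3 decimal places suffice (35.3 m); 2 would allow up to 353 m.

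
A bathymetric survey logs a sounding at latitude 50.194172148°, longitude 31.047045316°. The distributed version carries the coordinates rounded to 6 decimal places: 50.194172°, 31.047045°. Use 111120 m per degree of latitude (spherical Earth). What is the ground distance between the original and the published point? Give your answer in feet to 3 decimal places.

Δlat = 50.194172148 − 50.194172 = +0.000000148°; Δlon = 31.047045316 − 31.047045 = +0.000000316°.
N–S: 0.000000148° × 111120 m/° = 0.0164458 m.
East–west at this latitude: 0.000000316° × 111120 × cos 50.1942° ≈ 0.000000316 × 71137.7 = 0.0224795 m.
Distance: √(0.0164458² + 0.0224795²) ≈ 0.027853 m.
Converting: 0.027853 m × 3.2808 ft/m ≈ 0.091381 ft.

0.091 feet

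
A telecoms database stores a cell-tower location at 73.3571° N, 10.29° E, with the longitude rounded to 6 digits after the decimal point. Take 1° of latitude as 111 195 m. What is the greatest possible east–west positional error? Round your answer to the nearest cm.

2 cm

Rounding to 6 decimal places leaves the longitude within ±5e-07° of the true value.
At latitude 73.3571° a degree of longitude spans 111195 m × cos 73.3571° = 111195 × 0.2864 ≈ 31846.9 m.
So at most 5e-07° × 31846.9 ≈ 0.0159234 m east–west.
That is 0.0159234 m = 1.5923 cm.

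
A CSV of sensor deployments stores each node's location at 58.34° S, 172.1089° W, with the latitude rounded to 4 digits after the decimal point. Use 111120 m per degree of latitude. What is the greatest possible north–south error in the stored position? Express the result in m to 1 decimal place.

5.6 m

Rounding to 4 decimal places leaves the latitude within ±5e-05° of the true value.
North–south distance: 5e-05° × 111120 m/° = 5.556 m.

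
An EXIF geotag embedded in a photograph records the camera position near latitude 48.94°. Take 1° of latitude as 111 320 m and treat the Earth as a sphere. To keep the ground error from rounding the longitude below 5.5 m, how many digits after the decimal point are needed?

4 decimal places

At 48.94° one degree of longitude covers 111320 × cos 48.94° ≈ 111320 × 0.6568 ≈ 73120.4 m.
N decimal places → at most half a unit in the last place, 0.5 × 10⁻ᴺ° = 73120.4/2 × 10⁻ᴺ m.
Setting 36560.2 × 10⁻ᴺ ≤ 5.5 gives 10ᴺ ≥ 6647, i.e. N ≥ 3.82.
N = 3 would give 36.6 m (too coarse); N = 4 gives 3.66 m ≤ 5.5 m.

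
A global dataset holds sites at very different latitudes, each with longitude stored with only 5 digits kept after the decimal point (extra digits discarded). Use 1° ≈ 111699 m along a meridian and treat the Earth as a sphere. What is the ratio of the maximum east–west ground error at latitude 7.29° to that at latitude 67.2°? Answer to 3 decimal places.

Truncating at 5 decimal places can drop up to a full unit in the last place, so the longitude may be off by as much as 1e-05°.
At 7.29°: 1e-05° × 111699 × cos 7.29° = 1e-05 × 111699 × 0.9919 ≈ 1.108 m.
Error at 67.2° = 1e-05° × 111699 × cos 67.2° ≈ 1.117 × 0.3875 = 0.43285 m.
Ratio: 1.108 / 0.43285 = cos 7.29° / cos 67.2° ≈ 2.5597.

2.560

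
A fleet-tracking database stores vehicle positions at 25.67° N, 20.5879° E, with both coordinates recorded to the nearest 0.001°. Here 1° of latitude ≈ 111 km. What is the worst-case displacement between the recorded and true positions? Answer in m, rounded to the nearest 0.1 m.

74.7 m

Rounding to 3 decimal places leaves each coordinate within ±0.0005° of the true value.
North–south component: 0.0005° × 111000 = 55.5 m.
E–W at 25.67°: 0.0005° × 111000 × cos 25.67° = 0.0005 × 111000 × 0.9013 ≈ 50.0224 m.
The two errors are perpendicular, so the maximum displacement is √(55.5² + 50.0224²) ≈ 74.716 m.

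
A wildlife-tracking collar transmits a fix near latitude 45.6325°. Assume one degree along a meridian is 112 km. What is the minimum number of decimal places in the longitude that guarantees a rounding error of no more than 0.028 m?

At 45.6325° one degree of longitude covers 112000 × cos 45.6325° ≈ 112000 × 0.6993 ≈ 78316.9 m.
With N decimal places the half-ulp bound is 0.5·10⁻ᴺ°, or 0.5·10⁻ᴺ × 78316.9 m on the ground.
Need 0.5 × 78316.9 × 10⁻ᴺ ≤ 0.028 → 10⁻ᴺ ≤ 7.150e-07, so N ≥ 6.15.
N = 6 would give 0.0392 m (too coarse); N = 7 gives 0.00392 m ≤ 0.028 m.

7 decimal places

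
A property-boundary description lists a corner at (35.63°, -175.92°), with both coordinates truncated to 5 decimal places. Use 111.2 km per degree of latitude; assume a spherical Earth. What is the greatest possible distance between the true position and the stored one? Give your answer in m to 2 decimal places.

1.43 m

Truncating at 5 decimal places can drop up to a full unit in the last place, so each coordinate may be off by as much as 1e-05°.
N–S: 1e-05° × 111200 m/° = 1.112 m.
East–west component at 35.63°: 1e-05° × 111200 × cos 35.63° ≈ 1e-05 × 90382.9 ≈ 0.903829 m.
Worst case both components are at the extreme and orthogonal: √(1.112² + 0.903829²) ≈ 1.43299 m.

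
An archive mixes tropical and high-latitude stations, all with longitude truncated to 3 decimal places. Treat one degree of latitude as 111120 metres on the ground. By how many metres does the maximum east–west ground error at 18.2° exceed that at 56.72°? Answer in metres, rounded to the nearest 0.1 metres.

Truncating at 3 decimal places can drop up to a full unit in the last place, so the longitude may be off by as much as 0.001°.
At 18.2°: 0.001° × 111120 × cos 18.2° = 0.001 × 111120 × 0.9500 ≈ 105.56 m.
At 56.72°: 0.001° × 111120 × cos 56.72° = 0.001 × 111120 × 0.5487 ≈ 60.975 m.
Difference: 105.56 − 60.975 = 44.586 m.

44.6 metres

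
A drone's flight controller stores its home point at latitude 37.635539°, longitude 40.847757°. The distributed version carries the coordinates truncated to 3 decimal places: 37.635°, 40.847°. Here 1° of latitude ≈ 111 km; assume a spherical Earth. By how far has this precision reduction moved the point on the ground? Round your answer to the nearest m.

89 m

The latitude changed by +0.000539° and the longitude by +0.000757°.
North–south shift: 0.000539 × 111000 = 59.829 m.
E–W at 37.635°: 0.000757° × 111000 × cos 37.635° = 0.000757 × 111000 × 0.7919 ≈ 66.5424 m.
Distance: √(59.829² + 66.5424²) ≈ 89.4841 m.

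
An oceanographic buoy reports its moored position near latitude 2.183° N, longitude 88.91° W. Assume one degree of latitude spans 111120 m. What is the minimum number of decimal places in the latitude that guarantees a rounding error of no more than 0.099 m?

One degree of latitude covers 111120 m.
N decimal places → at most half a unit in the last place, 0.5 × 10⁻ᴺ° = 111120/2 × 10⁻ᴺ m.
Setting 55560 × 10⁻ᴺ ≤ 0.099 gives 10ᴺ ≥ 5.612e+05, i.e. N ≥ 5.75.
So 6 decimal places suffice (0.0556 m); 5 would allow up to 0.556 m.

6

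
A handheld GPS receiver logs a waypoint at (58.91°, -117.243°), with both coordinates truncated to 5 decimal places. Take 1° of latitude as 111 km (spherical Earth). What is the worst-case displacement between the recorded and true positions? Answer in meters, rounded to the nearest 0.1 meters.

Truncating at 5 decimal places can drop up to a full unit in the last place, so each coordinate may be off by as much as 1e-05°.
Latitude error → 1e-05 × 111000 = 1.11 m along the meridian.
East–west component at 58.91°: 1e-05° × 111000 × cos 58.91° ≈ 1e-05 × 57318.6 ≈ 0.573186 m.
Combining orthogonally: (1.11² + 0.573186²)^½ ≈ 1.24926 m.

1.2 meters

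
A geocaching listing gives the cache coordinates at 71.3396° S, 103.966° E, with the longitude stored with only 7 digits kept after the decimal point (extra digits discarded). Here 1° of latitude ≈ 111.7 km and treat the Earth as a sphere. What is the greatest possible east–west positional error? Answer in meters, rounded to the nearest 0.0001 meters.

Truncating at 7 decimal places can drop up to a full unit in the last place, so the longitude may be off by as much as 1e-07°.
One degree of longitude at 71.3396° is 111700 × cos 71.3396° ≈ 111700 × 0.3200 = 35739.3 m.
So at most 1e-07° × 35739.3 ≈ 0.00357393 m east–west.

0.0036 meters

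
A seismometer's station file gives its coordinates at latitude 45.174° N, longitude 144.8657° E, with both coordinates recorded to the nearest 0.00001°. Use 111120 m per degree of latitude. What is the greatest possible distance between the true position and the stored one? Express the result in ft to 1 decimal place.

2.2 ft

Rounding to 5 decimal places leaves each coordinate within ±5e-06° of the true value.
Latitude error → 5e-06 × 111120 = 0.5556 m along the meridian.
Longitude error → 5e-06 × 111120 × cos 45.174° = 5e-06 × 111120 × 0.7050 ≈ 0.391674 m.
The two errors are perpendicular, so the maximum displacement is √(0.5556² + 0.391674²) ≈ 0.679779 m.
Converting: 0.679779 m × 3.2808 ft/m ≈ 2.2302 ft.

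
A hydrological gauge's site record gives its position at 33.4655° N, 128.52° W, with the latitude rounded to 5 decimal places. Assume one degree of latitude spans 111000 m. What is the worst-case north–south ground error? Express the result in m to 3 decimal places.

0.555 m

Rounding to 5 decimal places leaves the latitude within ±5e-06° of the true value.
So the N–S error is at most 5e-06 × 111000 = 0.555 m.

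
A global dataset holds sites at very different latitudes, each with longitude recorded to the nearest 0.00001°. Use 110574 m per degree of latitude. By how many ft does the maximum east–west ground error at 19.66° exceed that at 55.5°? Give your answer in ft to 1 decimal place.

Rounding to 5 decimal places leaves the longitude within ±5e-06° of the true value.
Error at 19.66° = 5e-06° × 110574 × cos 19.66° ≈ 0.55287 × 0.9417 = 0.52064 m.
Error at 55.5° = 5e-06° × 110574 × cos 55.5° ≈ 0.55287 × 0.5664 = 0.31315 m.
So the lower-latitude error exceeds the higher by 0.52064 − 0.31315 = 0.20749 m.
Converting: 0.207492 m × 3.2808 ft/m ≈ 0.68075 ft.

0.7 ft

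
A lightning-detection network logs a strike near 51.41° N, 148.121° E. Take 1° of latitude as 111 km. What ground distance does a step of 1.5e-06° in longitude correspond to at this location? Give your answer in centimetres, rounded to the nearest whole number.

10 centimetres

One degree of longitude here spans 111000 × cos 51.41° = 111000 × 0.6237 ≈ 69235.5 m; 1.5e-06° of that is 0.103853 m.
That is 0.103853 m = 10.385 cm.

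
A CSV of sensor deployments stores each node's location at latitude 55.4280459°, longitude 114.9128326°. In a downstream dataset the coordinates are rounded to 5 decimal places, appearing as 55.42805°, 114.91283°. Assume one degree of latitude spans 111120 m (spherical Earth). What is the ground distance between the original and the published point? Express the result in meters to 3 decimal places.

The latitude changed by -0.0000041° and the longitude by +0.0000026°.
North–south shift: -0.0000041 × 111120 = -0.455592 m.
East–west at this latitude: 0.0000026° × 111120 × cos 55.428° ≈ 0.0000026 × 63054 = 0.16394 m.
Distance: √(0.455592² + 0.16394²) ≈ 0.484191 m.

0.484 meters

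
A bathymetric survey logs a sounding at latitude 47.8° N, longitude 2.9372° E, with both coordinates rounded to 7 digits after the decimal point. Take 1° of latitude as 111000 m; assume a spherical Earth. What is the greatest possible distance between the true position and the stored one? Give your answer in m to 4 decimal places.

Rounding to 7 decimal places leaves each coordinate within ±5e-08° of the true value.
N–S: 5e-08° × 111000 m/° = 0.00555 m.
East–west component at 47.8°: 5e-08° × 111000 × cos 47.8° ≈ 5e-08 × 74561 ≈ 0.00372805 m.
The two errors are perpendicular, so the maximum displacement is √(0.00555² + 0.00372805²) ≈ 0.00668587 m.

0.0067 m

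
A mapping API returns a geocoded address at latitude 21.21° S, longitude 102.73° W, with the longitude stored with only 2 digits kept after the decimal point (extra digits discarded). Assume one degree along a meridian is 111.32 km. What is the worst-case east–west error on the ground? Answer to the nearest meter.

1038 meters

Truncating at 2 decimal places can drop up to a full unit in the last place, so the longitude may be off by as much as 0.01°.
One degree of longitude at 21.21° is 111320 × cos 21.21° ≈ 111320 × 0.9323 = 103779 m.
So at most 0.01° × 103779 ≈ 1037.79 m east–west.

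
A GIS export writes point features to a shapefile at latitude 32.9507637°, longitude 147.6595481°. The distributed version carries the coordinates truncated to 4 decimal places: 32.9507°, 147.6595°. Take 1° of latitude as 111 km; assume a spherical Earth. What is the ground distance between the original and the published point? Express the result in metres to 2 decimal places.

Δlat = 32.9507637 − 32.9507 = +0.0000637°; Δlon = 147.6595481 − 147.6595 = +0.0000481°.
N–S: 0.0000637° × 111000 m/° = 7.0707 m.
East–west at this latitude: 0.0000481° × 111000 × cos 32.9507° ≈ 0.0000481 × 93144.4 = 4.48025 m.
Hypotenuse of the two orthogonal shifts: √(7.0707² + 4.48025²) = 8.37063 m.

8.37 metres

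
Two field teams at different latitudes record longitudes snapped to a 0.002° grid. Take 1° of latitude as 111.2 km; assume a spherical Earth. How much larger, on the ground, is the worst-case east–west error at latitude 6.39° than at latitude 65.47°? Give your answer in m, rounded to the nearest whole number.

64 m

With a 0.002° grid the true value lies within half a step, ±0.002°/2 = ±0.001°, of the stored one.
Error at 6.39° = 0.001° × 111200 × cos 6.39° ≈ 111.2 × 0.9938 = 110.51 m.
At 65.47°: 0.001° × 111200 × cos 65.47° = 0.001 × 111200 × 0.4152 ≈ 46.167 m.
So the lower-latitude error exceeds the higher by 110.51 − 46.167 = 64.342 m.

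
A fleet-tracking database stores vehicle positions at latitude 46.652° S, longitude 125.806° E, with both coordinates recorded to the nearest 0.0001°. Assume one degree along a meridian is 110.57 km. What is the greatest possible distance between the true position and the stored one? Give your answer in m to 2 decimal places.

Rounding to 4 decimal places leaves each coordinate within ±5e-05° of the true value.
N–S: 5e-05° × 110570 m/° = 5.5285 m.
Longitude error → 5e-05 × 110570 × cos 46.652° = 5e-05 × 110570 × 0.6864 ≈ 3.79492 m.
Combining orthogonally: (5.5285² + 3.79492²)^½ ≈ 6.70565 m.

6.71 m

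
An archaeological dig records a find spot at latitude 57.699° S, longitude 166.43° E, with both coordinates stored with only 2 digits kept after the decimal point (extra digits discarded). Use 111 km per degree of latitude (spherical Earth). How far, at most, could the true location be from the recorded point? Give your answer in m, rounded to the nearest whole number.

1259 m

Truncating at 2 decimal places can drop up to a full unit in the last place, so each coordinate may be off by as much as 0.01°.
Latitude error → 0.01 × 111000 = 1110 m along the meridian.
E–W at 57.699°: 0.01° × 111000 × cos 57.699° = 0.01 × 111000 × 0.5344 ≈ 593.147 m.
Combining orthogonally: (1110² + 593.147²)^½ ≈ 1258.54 m.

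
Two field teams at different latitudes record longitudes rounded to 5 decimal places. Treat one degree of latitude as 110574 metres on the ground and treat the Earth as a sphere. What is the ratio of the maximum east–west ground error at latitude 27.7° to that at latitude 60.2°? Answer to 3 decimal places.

Rounding to 5 decimal places leaves the longitude within ±5e-06° of the true value.
Error at 27.7° = 5e-06° × 110574 × cos 27.7° ≈ 0.55287 × 0.8854 = 0.48951 m.
Error at 60.2° = 5e-06° × 110574 × cos 60.2° ≈ 0.55287 × 0.4970 = 0.27476 m.
Ratio: 0.48951 / 0.27476 = cos 27.7° / cos 60.2° ≈ 1.7816.

1.782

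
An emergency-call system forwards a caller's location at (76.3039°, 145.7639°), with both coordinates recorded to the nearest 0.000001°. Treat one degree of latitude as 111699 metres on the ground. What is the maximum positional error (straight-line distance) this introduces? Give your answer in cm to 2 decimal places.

Rounding to 6 decimal places leaves each coordinate within ±5e-07° of the true value.
North–south component: 5e-07° × 111699 = 0.0558495 m.
Longitude error → 5e-07 × 111699 × cos 76.3039° = 5e-07 × 111699 × 0.2368 ≈ 0.0132236 m.
The two errors are perpendicular, so the maximum displacement is √(0.0558495² + 0.0132236²) ≈ 0.0573936 m.
That is 0.0573936 m = 5.7394 cm.

5.74 cm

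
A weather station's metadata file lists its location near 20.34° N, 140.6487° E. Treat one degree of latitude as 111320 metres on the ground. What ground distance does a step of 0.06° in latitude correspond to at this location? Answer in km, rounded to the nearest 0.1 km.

6.7 km

Along a meridian 0.06° is 0.06 × 111320 = 6679.2 m.
That is 6679.2 m = 6.6792 km.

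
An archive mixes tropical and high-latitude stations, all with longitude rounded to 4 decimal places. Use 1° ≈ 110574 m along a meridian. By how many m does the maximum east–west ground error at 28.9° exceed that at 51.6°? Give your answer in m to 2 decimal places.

1.41 m

Rounding to 4 decimal places leaves the longitude within ±5e-05° of the true value.
Error at 28.9° = 5e-05° × 110574 × cos 28.9° ≈ 5.5287 × 0.8755 = 4.8402 m.
At 51.6°: 5e-05° × 110574 × cos 51.6° = 5e-05 × 110574 × 0.6211 ≈ 3.4341 m.
Difference: 4.8402 − 3.4341 = 1.406 m.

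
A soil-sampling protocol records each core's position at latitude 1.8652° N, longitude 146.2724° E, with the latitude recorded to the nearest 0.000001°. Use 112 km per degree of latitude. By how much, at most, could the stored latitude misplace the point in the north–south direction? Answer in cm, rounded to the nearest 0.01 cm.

5.60 cm

Rounding to 6 decimal places leaves the latitude within ±5e-07° of the true value.
So the N–S error is at most 5e-07 × 112000 = 0.056 m.
That is 0.056 m = 5.6 cm.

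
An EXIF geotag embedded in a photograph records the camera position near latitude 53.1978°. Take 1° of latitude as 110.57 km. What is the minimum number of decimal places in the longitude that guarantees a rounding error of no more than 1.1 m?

At 53.1978° one degree of longitude covers 110570 × cos 53.1978° ≈ 110570 × 0.5991 ≈ 66237.4 m.
With N decimal places the half-ulp bound is 0.5·10⁻ᴺ°, or 0.5·10⁻ᴺ × 66237.4 m on the ground.
Need 0.5 × 66237.4 × 10⁻ᴺ ≤ 1.1 → 10⁻ᴺ ≤ 3.321e-05, so N ≥ 4.48.
At 4 places the error can reach 3.31 m, but 5 places keeps it to 0.331 m.

5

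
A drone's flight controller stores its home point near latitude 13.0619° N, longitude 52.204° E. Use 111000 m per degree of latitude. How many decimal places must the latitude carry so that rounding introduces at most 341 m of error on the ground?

One degree of latitude covers 111000 m.
With N decimal places the half-ulp bound is 0.5·10⁻ᴺ°, or 0.5·10⁻ᴺ × 111000 m on the ground.
Setting 55500 × 10⁻ᴺ ≤ 341 gives 10ᴺ ≥ 162.8, i.e. N ≥ 2.21.
At 2 places the error can reach 555 m, but 3 places keeps it to 55.5 m.

3 decimal places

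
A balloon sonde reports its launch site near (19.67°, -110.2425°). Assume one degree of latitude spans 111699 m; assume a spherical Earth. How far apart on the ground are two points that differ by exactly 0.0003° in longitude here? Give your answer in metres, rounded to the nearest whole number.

32 metres

One degree of longitude here spans 111699 × cos 19.67° = 111699 × 0.9416 ≈ 105181 m; 0.0003° of that is 31.5543 m.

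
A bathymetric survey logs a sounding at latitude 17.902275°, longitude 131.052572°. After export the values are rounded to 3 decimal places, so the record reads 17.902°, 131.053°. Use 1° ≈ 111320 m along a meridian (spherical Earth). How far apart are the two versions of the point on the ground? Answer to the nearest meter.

Δlat = 17.902275 − 17.902 = +0.000275°; Δlon = 131.052572 − 131.053 = -0.000428°.
N–S: 0.000275° × 111320 m/° = 30.613 m.
East–west at this latitude: -0.000428° × 111320 × cos 17.902° ≈ -0.000428 × 105930 = -45.3382 m.
Combined displacement = (30.613² + 45.3382²)^½ ≈ 54.7056 m.

55 meters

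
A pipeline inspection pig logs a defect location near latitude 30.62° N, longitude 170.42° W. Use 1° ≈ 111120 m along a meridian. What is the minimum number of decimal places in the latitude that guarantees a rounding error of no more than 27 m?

4 decimal places

One degree of latitude covers 111120 m.
Rounding to N decimal places gives at most 0.5 × 10⁻ᴺ degrees of error, i.e. 0.5 × 10⁻ᴺ × 111120 m.
Setting 55560 × 10⁻ᴺ ≤ 27 gives 10ᴺ ≥ 2058, i.e. N ≥ 3.31.
At 3 places the error can reach 55.6 m, but 4 places keeps it to 5.56 m.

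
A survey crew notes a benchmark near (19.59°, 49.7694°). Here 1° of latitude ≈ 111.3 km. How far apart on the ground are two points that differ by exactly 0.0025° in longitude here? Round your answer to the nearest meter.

262 meters

One degree of longitude here spans 111300 × cos 19.59° = 111300 × 0.9421 ≈ 104858 m; 0.0025° of that is 262.144 m.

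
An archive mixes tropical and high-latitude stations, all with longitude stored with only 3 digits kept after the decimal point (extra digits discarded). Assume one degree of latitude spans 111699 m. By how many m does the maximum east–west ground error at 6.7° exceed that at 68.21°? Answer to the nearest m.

69 m

Truncating at 3 decimal places can drop up to a full unit in the last place, so the longitude may be off by as much as 0.001°.
Error at 6.7° = 0.001° × 111699 × cos 6.7° ≈ 111.7 × 0.9932 = 110.94 m.
At 68.21°: 0.001° × 111699 × cos 68.21° = 0.001 × 111699 × 0.3712 ≈ 41.463 m.
So the lower-latitude error exceeds the higher by 110.94 − 41.463 = 69.473 m.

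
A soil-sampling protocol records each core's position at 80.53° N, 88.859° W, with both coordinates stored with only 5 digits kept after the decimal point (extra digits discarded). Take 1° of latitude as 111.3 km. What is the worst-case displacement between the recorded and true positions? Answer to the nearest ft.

Truncating at 5 decimal places can drop up to a full unit in the last place, so each coordinate may be off by as much as 1e-05°.
North–south component: 1e-05° × 111300 = 1.113 m.
East–west component at 80.53°: 1e-05° × 111300 × cos 80.53° ≈ 1e-05 × 18312.3 ≈ 0.183123 m.
Combining orthogonally: (1.113² + 0.183123²)^½ ≈ 1.12796 m.
Converting: 1.12796 m × 3.2808 ft/m ≈ 3.7007 ft.

4 ft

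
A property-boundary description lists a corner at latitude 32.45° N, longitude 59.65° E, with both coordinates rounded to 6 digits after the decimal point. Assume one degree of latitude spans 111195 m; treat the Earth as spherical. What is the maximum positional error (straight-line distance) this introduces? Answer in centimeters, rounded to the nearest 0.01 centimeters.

7.27 centimeters

Rounding to 6 decimal places leaves each coordinate within ±5e-07° of the true value.
N–S: 5e-07° × 111195 m/° = 0.0555975 m.
E–W at 32.45°: 5e-07° × 111195 × cos 32.45° = 5e-07 × 111195 × 0.8439 ≈ 0.0469165 m.
Worst case both components are at the extreme and orthogonal: √(0.0555975² + 0.0469165²) ≈ 0.0727478 m.
That is 0.0727478 m = 7.2748 cm.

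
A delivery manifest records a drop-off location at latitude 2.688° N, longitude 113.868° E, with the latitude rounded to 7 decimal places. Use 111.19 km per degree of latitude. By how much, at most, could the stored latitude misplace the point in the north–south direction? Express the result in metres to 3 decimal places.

Rounding to 7 decimal places leaves the latitude within ±5e-08° of the true value.
So the N–S error is at most 5e-08 × 111190 = 0.0055595 m.

0.006 metres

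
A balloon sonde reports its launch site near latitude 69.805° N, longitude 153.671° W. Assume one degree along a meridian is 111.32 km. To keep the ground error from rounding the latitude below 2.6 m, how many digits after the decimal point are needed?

One degree of latitude covers 111320 m.
N decimal places → at most half a unit in the last place, 0.5 × 10⁻ᴺ° = 111320/2 × 10⁻ᴺ m.
Setting 55660 × 10⁻ᴺ ≤ 2.6 gives 10ᴺ ≥ 2.141e+04, i.e. N ≥ 4.33.
So 5 decimal places suffice (0.557 m); 4 would allow up to 5.57 m.

5 decimal places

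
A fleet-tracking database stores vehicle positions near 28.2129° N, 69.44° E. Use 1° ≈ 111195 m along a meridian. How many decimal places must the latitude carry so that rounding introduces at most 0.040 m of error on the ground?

7 decimal places

One degree of latitude covers 111195 m.
N decimal places → at most half a unit in the last place, 0.5 × 10⁻ᴺ° = 111195/2 × 10⁻ᴺ m.
Setting 55597.5 × 10⁻ᴺ ≤ 0.040 gives 10ᴺ ≥ 1.39e+06, i.e. N ≥ 6.14.
At 6 places the error can reach 0.0556 m, but 7 places keeps it to 0.00556 m.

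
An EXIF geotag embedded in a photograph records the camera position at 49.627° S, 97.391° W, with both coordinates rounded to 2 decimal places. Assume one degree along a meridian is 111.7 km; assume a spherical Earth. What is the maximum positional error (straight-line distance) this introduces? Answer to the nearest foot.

Rounding to 2 decimal places leaves each coordinate within ±0.005° of the true value.
N–S: 0.005° × 111700 m/° = 558.5 m.
Longitude error → 0.005 × 111700 × cos 49.627° = 0.005 × 111700 × 0.6478 ≈ 361.774 m.
Worst case both components are at the extreme and orthogonal: √(558.5² + 361.774²) ≈ 665.434 m.
Converting: 665.434 m × 3.2808 ft/m ≈ 2183.2 ft.

2183 feet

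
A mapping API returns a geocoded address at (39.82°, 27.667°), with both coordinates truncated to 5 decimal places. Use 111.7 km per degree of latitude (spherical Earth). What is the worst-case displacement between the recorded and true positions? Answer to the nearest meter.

1 meters

Truncating at 5 decimal places can drop up to a full unit in the last place, so each coordinate may be off by as much as 1e-05°.
N–S: 1e-05° × 111700 m/° = 1.117 m.
East–west component at 39.82°: 1e-05° × 111700 × cos 39.82° ≈ 1e-05 × 85792.3 ≈ 0.857923 m.
Combining orthogonally: (1.117² + 0.857923²)^½ ≈ 1.40845 m.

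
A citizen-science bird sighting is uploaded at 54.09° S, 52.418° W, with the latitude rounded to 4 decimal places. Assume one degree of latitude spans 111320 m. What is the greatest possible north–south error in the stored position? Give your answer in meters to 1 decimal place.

5.6 meters

Rounding to 4 decimal places leaves the latitude within ±5e-05° of the true value.
So the N–S error is at most 5e-05 × 111320 = 5.566 m.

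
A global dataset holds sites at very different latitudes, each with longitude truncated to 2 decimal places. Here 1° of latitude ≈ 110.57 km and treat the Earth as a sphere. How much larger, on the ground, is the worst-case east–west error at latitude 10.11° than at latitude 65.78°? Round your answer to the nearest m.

Truncating at 2 decimal places can drop up to a full unit in the last place, so the longitude may be off by as much as 0.01°.
At 10.11°: 0.01° × 110570 × cos 10.11° = 0.01 × 110570 × 0.9845 ≈ 1088.5 m.
At 65.78°: 0.01° × 110570 × cos 65.78° = 0.01 × 110570 × 0.4102 ≈ 453.6 m.
Difference: 1088.5 − 453.6 = 634.93 m.

635 m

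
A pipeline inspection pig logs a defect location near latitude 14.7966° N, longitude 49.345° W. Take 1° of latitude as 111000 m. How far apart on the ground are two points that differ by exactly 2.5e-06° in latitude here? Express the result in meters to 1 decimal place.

0.3 meters

2.5e-06° × 111000 m/° = 0.2775 m.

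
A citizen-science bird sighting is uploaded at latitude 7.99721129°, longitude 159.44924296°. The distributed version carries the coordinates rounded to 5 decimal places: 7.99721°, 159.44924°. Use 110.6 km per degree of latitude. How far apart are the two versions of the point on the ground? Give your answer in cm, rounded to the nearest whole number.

The latitude changed by +0.00000129° and the longitude by +0.00000296°.
North–south shift: 0.00000129 × 110600 = 0.142674 m.
E–W at 7.99721°: 0.00000296° × 110600 × cos 7.99721° = 0.00000296 × 110600 × 0.9903 ≈ 0.324192 m.
Combined displacement = (0.142674² + 0.324192²)^½ ≈ 0.354198 m.
That is 0.354198 m = 35.42 cm.

35 cm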